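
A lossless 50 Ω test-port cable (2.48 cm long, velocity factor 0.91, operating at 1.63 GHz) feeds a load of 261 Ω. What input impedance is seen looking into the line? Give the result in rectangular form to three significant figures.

λ = v/f = 0.91·c / 1.63 GHz = 0.167 m
βl = 2π·l/λ = 2π × 0.148 = 53.3°
tan(βl) = tan(53.3°) = 1.34
Z_in = Z_0·(Z_L + jZ_0·tanβl)/(Z_0 + jZ_L·tanβl)
     = 50·(261 + j67.1)/(50 + j350)

Z_in ≈ 14.6 − j35.2 Ω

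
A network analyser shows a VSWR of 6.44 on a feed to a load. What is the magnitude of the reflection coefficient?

|Γ| = (S − 1)/(S + 1) = (6.44 − 1)/(6.44 + 1) = 5.44/7.44

|Γ| ≈ 0.731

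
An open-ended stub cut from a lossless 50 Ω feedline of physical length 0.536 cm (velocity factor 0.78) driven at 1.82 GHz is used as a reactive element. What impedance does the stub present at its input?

λ = v/f = 0.78·c / 1.82 GHz = 0.129 m
βl = 2π·l/λ = 2π × 0.0417 = 15°
tan(βl) = 0.268
For an open-ended stub, Z_in = −jZ_0·cot(βl) = −jZ_0/tan(βl)

Z_in ≈ −j186 Ω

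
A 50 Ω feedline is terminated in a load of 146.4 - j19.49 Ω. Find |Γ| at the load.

Γ = (Z_L − Z_0)/(Z_L + Z_0) = (96.4 − j19.49)/(196.4 − j19.49)
|Γ| = 98.4/197

|Γ| ≈ 0.498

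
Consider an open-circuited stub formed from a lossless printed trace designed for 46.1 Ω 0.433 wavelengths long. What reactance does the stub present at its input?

βl = 2π × 0.433 = 156°
tan(βl) = -0.448
For an open-circuited stub, Z_in = −jZ_0·cot(βl) = −jZ_0/tan(βl)

X_in ≈ 103 Ω (inductive)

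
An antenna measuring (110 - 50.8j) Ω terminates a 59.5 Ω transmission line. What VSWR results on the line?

VSWR ≈ 2.36

Γ = (Z_L − Z_0)/(Z_L + Z_0) = (50.5 − j50.8)/(169.5 − j50.8)
|Γ| = 71.6/177 = 0.405
VSWR = (1 + |Γ|)/(1 − |Γ|) = 1.4/0.595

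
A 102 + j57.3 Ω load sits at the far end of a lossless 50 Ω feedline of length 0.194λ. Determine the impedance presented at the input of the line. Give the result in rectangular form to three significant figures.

Z_in ≈ 24.3 − j27.6 Ω

βl = 2π × 0.194 = 69.8°
tan(βl) = tan(69.8°) = 2.72
Z_in = Z_0·(Z_L + jZ_0·tanβl)/(Z_0 + jZ_L·tanβl)
     = 50·(102 + j193)/(-106 + j278)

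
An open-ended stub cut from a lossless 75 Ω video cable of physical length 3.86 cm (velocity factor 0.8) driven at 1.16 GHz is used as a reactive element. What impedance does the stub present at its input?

λ = v/f = 0.8·c / 1.16 GHz = 0.207 m
βl = 2π·l/λ = 2π × 0.187 = 67.2°
tan(βl) = 2.37
For an open-ended stub, Z_in = −jZ_0·cot(βl) = −jZ_0/tan(βl)

Z_in ≈ −j31.6 Ω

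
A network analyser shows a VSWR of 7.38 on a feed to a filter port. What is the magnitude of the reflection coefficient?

|Γ| ≈ 0.761

|Γ| = (S − 1)/(S + 1) = (7.38 − 1)/(7.38 + 1) = 6.38/8.38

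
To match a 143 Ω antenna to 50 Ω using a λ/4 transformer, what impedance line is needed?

Z_qwt = √(Z_0·R_L) = √(50 × 143) = √7150

Z_qwt ≈ 84.6 Ω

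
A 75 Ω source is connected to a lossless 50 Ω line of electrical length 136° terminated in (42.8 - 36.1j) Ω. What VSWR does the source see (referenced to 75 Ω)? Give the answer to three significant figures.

VSWR ≈ 1.46

tan(βl) = -0.966
Z_in = Z_0·(Z_L + jZ_0·tanβl)/(Z_0 + jZ_L·tanβl) = 107 + j12.7 Ω
Γ_s = (Z_in − Z_s)/(Z_in + Z_s) = (31.7 + j12.7)/(182 + j12.7), |Γ_s| = 0.188
VSWR = (1 + |Γ_s|)/(1 − |Γ_s|)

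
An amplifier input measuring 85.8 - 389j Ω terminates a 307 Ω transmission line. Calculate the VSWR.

VSWR ≈ 9.5

Γ = (Z_L − Z_0)/(Z_L + Z_0) = (-221.2 − j389)/(392.8 − j389)
|Γ| = 447/553 = 0.809
VSWR = (1 + |Γ|)/(1 − |Γ|) = 1.81/0.191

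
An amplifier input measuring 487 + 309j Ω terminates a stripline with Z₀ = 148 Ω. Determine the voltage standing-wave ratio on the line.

Γ = (Z_L − Z_0)/(Z_L + Z_0) = (339 + j309)/(635 + j309)
|Γ| = 459/706 = 0.65
VSWR = (1 + |Γ|)/(1 − |Γ|) = 1.65/0.35

VSWR ≈ 4.71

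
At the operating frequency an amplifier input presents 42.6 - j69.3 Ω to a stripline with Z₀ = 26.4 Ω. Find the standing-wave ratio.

VSWR ≈ 6.35

Γ = (Z_L − Z_0)/(Z_L + Z_0) = (16.2 − j69.3)/(69 − j69.3)
|Γ| = 71.2/97.8 = 0.728
VSWR = (1 + |Γ|)/(1 − |Γ|) = 1.73/0.272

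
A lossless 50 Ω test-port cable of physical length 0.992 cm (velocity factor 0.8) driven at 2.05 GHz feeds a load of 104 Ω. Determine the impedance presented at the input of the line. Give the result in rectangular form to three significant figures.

λ = v/f = 0.8·c / 2.05 GHz = 0.117 m
βl = 2π·l/λ = 2π × 0.0847 = 30.5°
tan(βl) = tan(30.5°) = 0.589
Z_in = Z_0·(Z_L + jZ_0·tanβl)/(Z_0 + jZ_L·tanβl)
     = 50·(104 + j29.5)/(50 + j61.3)

Z_in ≈ 56 − j39.2 Ω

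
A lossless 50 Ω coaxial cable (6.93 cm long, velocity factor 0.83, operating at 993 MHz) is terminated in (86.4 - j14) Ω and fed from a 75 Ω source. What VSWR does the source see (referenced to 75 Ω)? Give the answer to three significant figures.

λ = v/f = 0.83·c / 993 MHz = 0.251 m
βl = 2π·l/λ = 2π × 0.276 = 99.5°
tan(βl) = -5.98
Z_in = Z_0·(Z_L + jZ_0·tanβl)/(Z_0 + jZ_L·tanβl) = 29.6 + j10.3 Ω
Γ_s = (Z_in − Z_s)/(Z_in + Z_s) = (-45.4 + j10.3)/(105 + j10.3), |Γ_s| = 0.443
VSWR = (1 + |Γ_s|)/(1 − |Γ_s|)

VSWR ≈ 2.59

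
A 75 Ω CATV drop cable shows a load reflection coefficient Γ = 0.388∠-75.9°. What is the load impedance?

Z_L = Z_0·(1 + Γ)/(1 − Γ) = 75·(1.09 − j0.376)/(0.905 + j0.376)

Z_L ≈ 66.3 − j58.7 Ω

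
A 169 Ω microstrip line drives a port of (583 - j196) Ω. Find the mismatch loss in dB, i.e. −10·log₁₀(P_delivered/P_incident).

mismatch loss ≈ 1.85 dB

Γ = (414 − j196)/(752 − j196), |Γ| = 0.589
|Γ|² = 0.347, so P_del/P_inc = 1 − |Γ|² = 0.653
ML = −10·log₁₀(1 − |Γ|²)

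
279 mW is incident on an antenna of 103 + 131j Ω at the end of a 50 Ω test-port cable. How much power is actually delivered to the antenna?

|Γ| = |(53 + j131)/(153 + j131)| = 0.702
|Γ|² = 0.492
P_refl = |Γ|²·P_inc = 137 mW, P_del = (1 − |Γ|²)·P_inc = 142 mW

P_delivered ≈ 142 mW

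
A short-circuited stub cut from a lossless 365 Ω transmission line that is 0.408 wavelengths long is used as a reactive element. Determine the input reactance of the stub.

βl = 2π × 0.408 = 147°
tan(βl) = -0.652
For a short-circuited stub, Z_in = jZ_0·tan(βl)

X_in ≈ -238 Ω (capacitive)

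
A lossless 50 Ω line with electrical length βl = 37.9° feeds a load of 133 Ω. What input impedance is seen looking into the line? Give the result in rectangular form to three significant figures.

Z_in ≈ 40.4 − j44.7 Ω

tan(βl) = tan(37.9°) = 0.778
Z_in = Z_0·(Z_L + jZ_0·tanβl)/(Z_0 + jZ_L·tanβl)
     = 50·(133 + j38.9)/(50 + j104)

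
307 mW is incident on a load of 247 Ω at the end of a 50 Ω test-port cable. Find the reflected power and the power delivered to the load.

Γ = (247 − 50)/(247 + 50) = 0.663
|Γ|² = 0.44
P_refl = |Γ|²·P_inc = 135 mW, P_del = (1 − |Γ|²)·P_inc = 172 mW

P_reflected ≈ 135 mW; P_delivered ≈ 172 mW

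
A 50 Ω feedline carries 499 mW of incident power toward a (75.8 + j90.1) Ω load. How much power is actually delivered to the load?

|Γ| = |(25.8 + j90.1)/(125.8 + j90.1)| = 0.606
|Γ|² = 0.367
P_refl = |Γ|²·P_inc = 183 mW, P_del = (1 − |Γ|²)·P_inc = 316 mW

P_delivered ≈ 316 mW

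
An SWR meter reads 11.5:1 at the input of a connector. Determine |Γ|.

|Γ| ≈ 0.84

|Γ| = (S − 1)/(S + 1) = (11.5 − 1)/(11.5 + 1) = 10.5/12.5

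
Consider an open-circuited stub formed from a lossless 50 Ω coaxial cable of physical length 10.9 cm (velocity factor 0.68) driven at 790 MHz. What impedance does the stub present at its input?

λ = v/f = 0.68·c / 790 MHz = 0.258 m
βl = 2π·l/λ = 2π × 0.422 = 152°
tan(βl) = -0.533
For an open-circuited stub, Z_in = −jZ_0·cot(βl) = −jZ_0/tan(βl)

Z_in ≈ +j93.9 Ω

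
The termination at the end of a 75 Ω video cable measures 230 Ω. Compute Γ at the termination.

Γ = 0.508

Γ = (Z_L − Z_0)/(Z_L + Z_0) = (230 − 75)/(230 + 75) = 155/305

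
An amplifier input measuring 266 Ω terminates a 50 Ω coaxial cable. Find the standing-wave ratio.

Γ = (266 − 50)/(266 + 50) = 0.684
VSWR = (1 + 0.684)/(1 − 0.684)

VSWR ≈ 5.32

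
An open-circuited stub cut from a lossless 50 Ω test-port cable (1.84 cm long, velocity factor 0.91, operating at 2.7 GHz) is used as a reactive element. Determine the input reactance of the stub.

λ = v/f = 0.91·c / 2.7 GHz = 0.101 m
βl = 2π·l/λ = 2π × 0.182 = 65.5°
tan(βl) = 2.2
For an open-circuited stub, Z_in = −jZ_0·cot(βl) = −jZ_0/tan(βl)

X_in ≈ -22.8 Ω (capacitive)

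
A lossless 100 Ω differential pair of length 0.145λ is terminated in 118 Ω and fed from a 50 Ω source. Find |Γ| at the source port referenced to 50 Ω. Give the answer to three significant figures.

|Γ| ≈ 0.325

βl = 2π × 0.145 = 52.2°
tan(βl) = 1.29
Z_in = Z_0·(Z_L + jZ_0·tanβl)/(Z_0 + jZ_L·tanβl) = 94.8 − j15.3 Ω
Γ_s = (Z_in − Z_s)/(Z_in + Z_s) = (44.8 − j15.3)/(145 − j15.3), |Γ_s| = 0.325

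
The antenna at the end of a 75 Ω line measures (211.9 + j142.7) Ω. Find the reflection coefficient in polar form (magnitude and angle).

Γ = (Z_L − Z_0)/(Z_L + Z_0) = (136.9 + j142.7)/(286.9 + j142.7)
|Γ| = 198/320 = 0.617

Γ ≈ 0.617 ∠ 19.7°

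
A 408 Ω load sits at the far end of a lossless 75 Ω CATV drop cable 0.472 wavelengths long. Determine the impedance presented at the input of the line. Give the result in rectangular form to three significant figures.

Z_in ≈ 217 + j197 Ω

βl = 2π × 0.472 = 170°
tan(βl) = tan(170°) = -0.178
Z_in = Z_0·(Z_L + jZ_0·tanβl)/(Z_0 + jZ_L·tanβl)
     = 75·(408 − j13.3)/(75 − j72.5)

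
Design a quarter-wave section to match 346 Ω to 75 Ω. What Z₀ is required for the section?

Z_qwt ≈ 161 Ω

Z_qwt = √(Z_0·R_L) = √(75 × 346) = √25950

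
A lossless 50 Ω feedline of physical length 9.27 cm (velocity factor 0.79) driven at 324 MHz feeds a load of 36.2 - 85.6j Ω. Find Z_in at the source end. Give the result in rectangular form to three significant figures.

λ = v/f = 0.79·c / 324 MHz = 0.731 m
βl = 2π·l/λ = 2π × 0.127 = 45.6°
tan(βl) = tan(45.6°) = 1.02
Z_in = Z_0·(Z_L + jZ_0·tanβl)/(Z_0 + jZ_L·tanβl)
     = 50·(36.2 − j34.5)/(137 + j37)

Z_in ≈ 9.13 − j15 Ω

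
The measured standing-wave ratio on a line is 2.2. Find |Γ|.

|Γ| ≈ 0.375

|Γ| = (S − 1)/(S + 1) = (2.2 − 1)/(2.2 + 1) = 1.2/3.2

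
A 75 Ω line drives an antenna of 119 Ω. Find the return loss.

RL ≈ 12.9 dB

Γ = (119 − 75)/(119 + 75) = 0.227
RL = −20·log₁₀|Γ| = −20·log₁₀(0.227)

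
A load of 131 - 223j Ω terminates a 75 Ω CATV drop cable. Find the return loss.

RL ≈ 2.41 dB

Γ = (56 − j223)/(206 − j223), |Γ| = 0.757
RL = −20·log₁₀|Γ| = −20·log₁₀(0.757)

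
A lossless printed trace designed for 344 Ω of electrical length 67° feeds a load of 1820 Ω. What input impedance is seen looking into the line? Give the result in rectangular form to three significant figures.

Z_in ≈ 76.2 − j140 Ω

tan(βl) = tan(67°) = 2.36
Z_in = Z_0·(Z_L + jZ_0·tanβl)/(Z_0 + jZ_L·tanβl)
     = 344·(1820 + j810)/(344 + j4290)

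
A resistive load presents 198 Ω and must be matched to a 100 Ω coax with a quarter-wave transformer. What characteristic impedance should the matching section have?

Z_qwt ≈ 141 Ω

Z_qwt = √(Z_0·R_L) = √(100 × 198) = √19800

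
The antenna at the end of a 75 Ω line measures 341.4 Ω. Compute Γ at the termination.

Γ = (Z_L − Z_0)/(Z_L + Z_0) = (341.4 − 75)/(341.4 + 75) = 266.4/416.4

Γ = 0.64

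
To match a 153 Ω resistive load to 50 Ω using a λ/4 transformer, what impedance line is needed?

Z_qwt ≈ 87.5 Ω

Z_qwt = √(Z_0·R_L) = √(50 × 153) = √7650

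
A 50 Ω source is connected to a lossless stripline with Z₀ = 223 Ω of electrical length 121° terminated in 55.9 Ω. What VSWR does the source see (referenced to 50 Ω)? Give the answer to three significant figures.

VSWR ≈ 13.6

tan(βl) = -1.66
Z_in = Z_0·(Z_L + jZ_0·tanβl)/(Z_0 + jZ_L·tanβl) = 179 − j296 Ω
Γ_s = (Z_in − Z_s)/(Z_in + Z_s) = (129 − j296)/(229 − j296), |Γ_s| = 0.863
VSWR = (1 + |Γ_s|)/(1 − |Γ_s|)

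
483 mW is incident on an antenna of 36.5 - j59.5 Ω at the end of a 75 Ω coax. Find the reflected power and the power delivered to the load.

P_reflected ≈ 152 mW; P_delivered ≈ 331 mW

|Γ| = |(-38.5 − j59.5)/(111.5 − j59.5)| = 0.561
|Γ|² = 0.314
P_refl = |Γ|²·P_inc = 152 mW, P_del = (1 − |Γ|²)·P_inc = 331 mW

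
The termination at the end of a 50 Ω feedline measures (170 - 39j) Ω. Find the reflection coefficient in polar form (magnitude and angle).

Γ = (Z_L − Z_0)/(Z_L + Z_0) = (120 − j39)/(220 − j39)
|Γ| = 126/223 = 0.565

Γ ≈ 0.565 ∠ -7.95°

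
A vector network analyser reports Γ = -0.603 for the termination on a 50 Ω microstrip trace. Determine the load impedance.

Z_L = Z_0·(1 + Γ)/(1 − Γ) = 50·(0.397)/(1.6)

Z_L ≈ 12.4 Ω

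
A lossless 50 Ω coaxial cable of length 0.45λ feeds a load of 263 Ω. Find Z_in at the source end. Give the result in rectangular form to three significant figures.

βl = 2π × 0.45 = 162°
tan(βl) = tan(162°) = -0.325
Z_in = Z_0·(Z_L + jZ_0·tanβl)/(Z_0 + jZ_L·tanβl)
     = 50·(263 − j16.2)/(50 − j85.5)

Z_in ≈ 74.2 + j110 Ω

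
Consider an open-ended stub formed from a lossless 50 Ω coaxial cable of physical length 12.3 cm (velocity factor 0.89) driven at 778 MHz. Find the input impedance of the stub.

λ = v/f = 0.89·c / 778 MHz = 0.343 m
βl = 2π·l/λ = 2π × 0.358 = 129°
tan(βl) = -1.23
For an open-ended stub, Z_in = −jZ_0·cot(βl) = −jZ_0/tan(βl)

Z_in ≈ +j40.5 Ω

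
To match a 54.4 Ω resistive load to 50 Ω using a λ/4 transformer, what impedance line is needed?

Z_qwt = √(Z_0·R_L) = √(50 × 54.4) = √2720

Z_qwt ≈ 52.2 Ω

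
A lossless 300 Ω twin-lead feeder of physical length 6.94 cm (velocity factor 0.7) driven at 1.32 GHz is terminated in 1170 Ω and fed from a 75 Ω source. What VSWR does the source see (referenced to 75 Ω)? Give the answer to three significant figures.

λ = v/f = 0.7·c / 1.32 GHz = 0.159 m
βl = 2π·l/λ = 2π × 0.436 = 157°
tan(βl) = -0.424
Z_in = Z_0·(Z_L + jZ_0·tanβl)/(Z_0 + jZ_L·tanβl) = 370 + j484 Ω
Γ_s = (Z_in − Z_s)/(Z_in + Z_s) = (295 + j484)/(445 + j484), |Γ_s| = 0.862
VSWR = (1 + |Γ_s|)/(1 − |Γ_s|)

VSWR ≈ 13.5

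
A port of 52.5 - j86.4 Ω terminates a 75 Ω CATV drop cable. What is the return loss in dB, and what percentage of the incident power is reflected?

Γ = (-22.5 − j86.4)/(127.5 − j86.4), |Γ| = 0.58
RL = −20·log₁₀(0.58) = 4.74 dB
P_refl/P_inc = |Γ|² = 0.336

RL ≈ 4.74 dB; 33.6% of incident power reflected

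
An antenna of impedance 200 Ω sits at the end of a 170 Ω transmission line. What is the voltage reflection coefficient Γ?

Γ = 0.0811

Γ = (Z_L − Z_0)/(Z_L + Z_0) = (200 − 170)/(200 + 170) = 30/370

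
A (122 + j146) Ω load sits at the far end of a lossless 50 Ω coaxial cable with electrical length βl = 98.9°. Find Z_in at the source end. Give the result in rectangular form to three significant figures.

tan(βl) = tan(98.9°) = -6.39
Z_in = Z_0·(Z_L + jZ_0·tanβl)/(Z_0 + jZ_L·tanβl)
     = 50·(122 − j173)/(982 − j779)

Z_in ≈ 8.11 − j2.39 Ω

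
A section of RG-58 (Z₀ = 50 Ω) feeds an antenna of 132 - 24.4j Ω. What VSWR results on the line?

VSWR ≈ 2.74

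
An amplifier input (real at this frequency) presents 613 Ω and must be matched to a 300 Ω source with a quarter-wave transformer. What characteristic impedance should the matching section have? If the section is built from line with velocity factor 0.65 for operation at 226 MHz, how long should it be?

Z_qwt = √(Z_0·R_L) = √(300 × 613) = √183900
λ = 0.65·c/f = 0.863 m, so l = λ/4 = 0.216 m

Z_qwt ≈ 429 Ω; length ≈ 21.6 cm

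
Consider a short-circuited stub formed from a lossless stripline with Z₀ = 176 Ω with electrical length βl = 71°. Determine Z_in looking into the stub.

Z_in ≈ +j511 Ω

tan(βl) = 2.9
For a short-circuited stub, Z_in = jZ_0·tan(βl)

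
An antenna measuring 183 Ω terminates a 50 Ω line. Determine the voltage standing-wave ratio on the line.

VSWR ≈ 3.66

Γ = (183 − 50)/(183 + 50) = 0.571
VSWR = (1 + 0.571)/(1 − 0.571)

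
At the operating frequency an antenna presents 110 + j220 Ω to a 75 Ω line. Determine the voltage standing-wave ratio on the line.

Γ = (Z_L − Z_0)/(Z_L + Z_0) = (35 + j220)/(185 + j220)
|Γ| = 223/287 = 0.775
VSWR = (1 + |Γ|)/(1 − |Γ|) = 1.77/0.225

VSWR ≈ 7.89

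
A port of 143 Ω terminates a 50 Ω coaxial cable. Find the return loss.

Γ = (143 − 50)/(143 + 50) = 0.482
RL = −20·log₁₀|Γ| = −20·log₁₀(0.482)

RL ≈ 6.34 dB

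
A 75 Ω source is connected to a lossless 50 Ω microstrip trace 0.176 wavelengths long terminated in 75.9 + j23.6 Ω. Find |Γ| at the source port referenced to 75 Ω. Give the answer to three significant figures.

βl = 2π × 0.176 = 63.4°
tan(βl) = 1.99
Z_in = Z_0·(Z_L + jZ_0·tanβl)/(Z_0 + jZ_L·tanβl) = 41.2 − j24.3 Ω
Γ_s = (Z_in − Z_s)/(Z_in + Z_s) = (-33.8 − j24.3)/(116 − j24.3), |Γ_s| = 0.35

|Γ| ≈ 0.35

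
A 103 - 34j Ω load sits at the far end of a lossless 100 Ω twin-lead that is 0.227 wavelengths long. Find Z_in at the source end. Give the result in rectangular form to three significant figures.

Z_in ≈ 81.1 + j23.7 Ω

βl = 2π × 0.227 = 81.7°
tan(βl) = tan(81.7°) = 6.87
Z_in = Z_0·(Z_L + jZ_0·tanβl)/(Z_0 + jZ_L·tanβl)
     = 100·(103 + j653)/(334 + j708)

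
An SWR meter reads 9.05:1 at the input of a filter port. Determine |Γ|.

|Γ| ≈ 0.801

|Γ| = (S − 1)/(S + 1) = (9.05 − 1)/(9.05 + 1) = 8.05/10.1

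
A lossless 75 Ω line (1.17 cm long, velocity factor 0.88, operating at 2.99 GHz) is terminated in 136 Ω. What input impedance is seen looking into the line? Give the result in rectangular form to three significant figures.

λ = v/f = 0.88·c / 2.99 GHz = 0.0883 m
βl = 2π·l/λ = 2π × 0.133 = 47.7°
tan(βl) = tan(47.7°) = 1.1
Z_in = Z_0·(Z_L + jZ_0·tanβl)/(Z_0 + jZ_L·tanβl)
     = 75·(136 + j82.4)/(75 + j149)

Z_in ≈ 60.4 − j37.9 Ω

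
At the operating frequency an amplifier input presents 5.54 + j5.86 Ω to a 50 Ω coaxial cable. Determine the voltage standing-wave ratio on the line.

Γ = (Z_L − Z_0)/(Z_L + Z_0) = (-44.46 + j5.86)/(55.54 + j5.86)
|Γ| = 44.8/55.8 = 0.803
VSWR = (1 + |Γ|)/(1 − |Γ|) = 1.8/0.197

VSWR ≈ 9.15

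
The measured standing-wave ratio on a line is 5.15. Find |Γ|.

|Γ| ≈ 0.675

|Γ| = (S − 1)/(S + 1) = (5.15 − 1)/(5.15 + 1) = 4.15/6.15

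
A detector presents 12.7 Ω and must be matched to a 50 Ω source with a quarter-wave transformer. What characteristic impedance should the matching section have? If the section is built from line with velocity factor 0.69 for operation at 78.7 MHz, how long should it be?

Z_qwt ≈ 25.2 Ω; length ≈ 65.8 cm

Z_qwt = √(Z_0·R_L) = √(50 × 12.7) = √635
λ = 0.69·c/f = 2.63 m, so l = λ/4 = 0.658 m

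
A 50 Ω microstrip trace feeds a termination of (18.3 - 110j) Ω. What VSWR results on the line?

VSWR ≈ 16.3

Γ = (Z_L − Z_0)/(Z_L + Z_0) = (-31.7 − j110)/(68.3 − j110)
|Γ| = 114/129 = 0.884
VSWR = (1 + |Γ|)/(1 − |Γ|) = 1.88/0.116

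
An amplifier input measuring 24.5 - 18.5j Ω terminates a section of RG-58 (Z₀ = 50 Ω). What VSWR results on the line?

VSWR ≈ 2.39

Γ = (Z_L − Z_0)/(Z_L + Z_0) = (-25.5 − j18.5)/(74.5 − j18.5)
|Γ| = 31.5/76.8 = 0.41
VSWR = (1 + |Γ|)/(1 − |Γ|) = 1.41/0.59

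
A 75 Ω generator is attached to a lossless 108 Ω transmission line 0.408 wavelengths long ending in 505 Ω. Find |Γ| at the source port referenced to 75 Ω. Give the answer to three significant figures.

|Γ| ≈ 0.702

βl = 2π × 0.408 = 147°
tan(βl) = -0.652
Z_in = Z_0·(Z_L + jZ_0·tanβl)/(Z_0 + jZ_L·tanβl) = 69.9 + j143 Ω
Γ_s = (Z_in − Z_s)/(Z_in + Z_s) = (-5.14 + j143)/(145 + j143), |Γ_s| = 0.702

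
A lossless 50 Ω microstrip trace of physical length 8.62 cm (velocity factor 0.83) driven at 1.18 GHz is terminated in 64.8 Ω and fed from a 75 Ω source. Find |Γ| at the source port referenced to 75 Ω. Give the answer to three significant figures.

λ = v/f = 0.83·c / 1.18 GHz = 0.211 m
βl = 2π·l/λ = 2π × 0.408 = 147°
tan(βl) = -0.648
Z_in = Z_0·(Z_L + jZ_0·tanβl)/(Z_0 + jZ_L·tanβl) = 54 + j12.9 Ω
Γ_s = (Z_in − Z_s)/(Z_in + Z_s) = (-21 + j12.9)/(129 + j12.9), |Γ_s| = 0.19

|Γ| ≈ 0.19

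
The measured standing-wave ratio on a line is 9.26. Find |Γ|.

|Γ| = (S − 1)/(S + 1) = (9.26 − 1)/(9.26 + 1) = 8.26/10.3

|Γ| ≈ 0.805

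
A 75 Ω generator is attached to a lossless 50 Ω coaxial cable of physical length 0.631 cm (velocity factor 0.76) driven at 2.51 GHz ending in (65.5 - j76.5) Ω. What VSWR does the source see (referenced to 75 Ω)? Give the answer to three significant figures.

λ = v/f = 0.76·c / 2.51 GHz = 0.0908 m
βl = 2π·l/λ = 2π × 0.0695 = 25°
tan(βl) = 0.466
Z_in = Z_0·(Z_L + jZ_0·tanβl)/(Z_0 + jZ_L·tanβl) = 24.1 − j39.6 Ω
Γ_s = (Z_in − Z_s)/(Z_in + Z_s) = (-50.9 − j39.6)/(99.1 − j39.6), |Γ_s| = 0.604
VSWR = (1 + |Γ_s|)/(1 − |Γ_s|)

VSWR ≈ 4.06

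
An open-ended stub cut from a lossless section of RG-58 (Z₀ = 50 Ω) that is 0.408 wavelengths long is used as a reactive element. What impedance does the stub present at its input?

Z_in ≈ +j76.6 Ω

βl = 2π × 0.408 = 147°
tan(βl) = -0.652
For an open-ended stub, Z_in = −jZ_0·cot(βl) = −jZ_0/tan(βl)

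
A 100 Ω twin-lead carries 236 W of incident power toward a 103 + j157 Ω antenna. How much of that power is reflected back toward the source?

P_reflected ≈ 88.4 W

|Γ| = |(3 + j157)/(203 + j157)| = 0.612
|Γ|² = 0.374
P_refl = |Γ|²·P_inc = 88.4 W, P_del = (1 − |Γ|²)·P_inc = 148 W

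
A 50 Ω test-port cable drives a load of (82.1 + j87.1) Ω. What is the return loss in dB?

Γ = (32.1 + j87.1)/(132.1 + j87.1), |Γ| = 0.587
RL = −20·log₁₀|Γ| = −20·log₁₀(0.587)

RL ≈ 4.63 dB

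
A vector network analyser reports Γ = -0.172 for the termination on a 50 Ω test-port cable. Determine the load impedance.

Z_L ≈ 35.3 Ω

Z_L = Z_0·(1 + Γ)/(1 − Γ) = 50·(0.828)/(1.17)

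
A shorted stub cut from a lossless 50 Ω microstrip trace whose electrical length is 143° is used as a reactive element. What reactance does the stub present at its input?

tan(βl) = -0.754
For a shorted stub, Z_in = jZ_0·tan(βl)

X_in ≈ -37.7 Ω (capacitive)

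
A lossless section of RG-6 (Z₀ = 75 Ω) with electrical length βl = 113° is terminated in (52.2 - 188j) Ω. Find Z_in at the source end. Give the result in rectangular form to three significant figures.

tan(βl) = tan(113°) = -2.36
Z_in = Z_0·(Z_L + jZ_0·tanβl)/(Z_0 + jZ_L·tanβl)
     = 75·(52.2 − j365)/(-368 − j123)

Z_in ≈ 12.8 + j70.1 Ω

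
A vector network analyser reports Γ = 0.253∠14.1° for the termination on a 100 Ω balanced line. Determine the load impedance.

Z_L ≈ 163 + j21.5 Ω

Z_L = Z_0·(1 + Γ)/(1 − Γ) = 100·(1.25 + j0.0616)/(0.755 − j0.0616)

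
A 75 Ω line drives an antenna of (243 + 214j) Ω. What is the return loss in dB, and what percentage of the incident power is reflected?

Γ = (168 + j214)/(318 + j214), |Γ| = 0.71
RL = −20·log₁₀(0.71) = 2.98 dB
P_refl/P_inc = |Γ|² = 0.504

RL ≈ 2.98 dB; 50.4% of incident power reflected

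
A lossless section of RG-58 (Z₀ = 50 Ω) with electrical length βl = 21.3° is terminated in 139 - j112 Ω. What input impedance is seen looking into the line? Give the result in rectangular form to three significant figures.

Z_in ≈ 34.2 − j69.2 Ω

tan(βl) = tan(21.3°) = 0.39
Z_in = Z_0·(Z_L + jZ_0·tanβl)/(Z_0 + jZ_L·tanβl)
     = 50·(139 − j92.5)/(93.7 + j54.2)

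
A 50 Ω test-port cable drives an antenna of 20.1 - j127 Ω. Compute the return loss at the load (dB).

Γ = (-29.9 − j127)/(70.1 − j127), |Γ| = 0.899
RL = −20·log₁₀|Γ| = −20·log₁₀(0.899)

RL ≈ 0.921 dB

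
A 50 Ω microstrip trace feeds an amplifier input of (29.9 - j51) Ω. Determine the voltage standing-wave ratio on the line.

VSWR ≈ 3.74

Γ = (Z_L − Z_0)/(Z_L + Z_0) = (-20.1 − j51)/(79.9 − j51)
|Γ| = 54.8/94.8 = 0.578
VSWR = (1 + |Γ|)/(1 − |Γ|) = 1.58/0.422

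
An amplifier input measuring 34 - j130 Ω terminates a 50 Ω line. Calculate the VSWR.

Γ = (Z_L − Z_0)/(Z_L + Z_0) = (-16 − j130)/(84 − j130)
|Γ| = 131/155 = 0.846
VSWR = (1 + |Γ|)/(1 − |Γ|) = 1.85/0.154

VSWR ≈ 12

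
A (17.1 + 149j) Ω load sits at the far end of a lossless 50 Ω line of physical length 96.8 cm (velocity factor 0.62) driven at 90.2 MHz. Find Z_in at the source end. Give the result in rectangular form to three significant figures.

Z_in ≈ 7.1 + j88.5 Ω

λ = v/f = 0.62·c / 90.2 MHz = 2.06 m
βl = 2π·l/λ = 2π × 0.469 = 169°
tan(βl) = tan(169°) = -0.194
Z_in = Z_0·(Z_L + jZ_0·tanβl)/(Z_0 + jZ_L·tanβl)
     = 50·(17.1 + j139)/(79 − j3.33)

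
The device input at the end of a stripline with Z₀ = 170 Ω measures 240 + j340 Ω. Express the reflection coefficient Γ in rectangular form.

Γ = (Z_L − Z_0)/(Z_L + Z_0) = (70 + j340)/(410 + j340)

Γ ≈ 0.509 + j0.407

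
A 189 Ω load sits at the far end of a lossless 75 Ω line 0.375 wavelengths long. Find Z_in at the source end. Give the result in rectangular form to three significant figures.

Z_in ≈ 51.4 + j54.6 Ω

βl = 2π × 0.375 = 135°
tan(βl) = tan(135°) = -1
Z_in = Z_0·(Z_L + jZ_0·tanβl)/(Z_0 + jZ_L·tanβl)
     = 75·(189 − j75)/(75 − j189)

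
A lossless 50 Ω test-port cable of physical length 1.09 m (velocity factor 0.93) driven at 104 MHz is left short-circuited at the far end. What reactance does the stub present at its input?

X_in ≈ -33.4 Ω (capacitive)

λ = v/f = 0.93·c / 104 MHz = 2.68 m
βl = 2π·l/λ = 2π × 0.406 = 146°
tan(βl) = -0.668
For a short-circuited stub, Z_in = jZ_0·tan(βl)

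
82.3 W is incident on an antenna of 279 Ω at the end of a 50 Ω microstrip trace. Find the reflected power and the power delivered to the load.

P_reflected ≈ 39.9 W; P_delivered ≈ 42.4 W

Γ = (279 − 50)/(279 + 50) = 0.696
|Γ|² = 0.484
P_refl = |Γ|²·P_inc = 39.9 W, P_del = (1 − |Γ|²)·P_inc = 42.4 W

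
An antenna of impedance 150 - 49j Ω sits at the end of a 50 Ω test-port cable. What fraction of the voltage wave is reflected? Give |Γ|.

|Γ| ≈ 0.541

Γ = (Z_L − Z_0)/(Z_L + Z_0) = (100 − j49)/(200 − j49)
|Γ| = 111/206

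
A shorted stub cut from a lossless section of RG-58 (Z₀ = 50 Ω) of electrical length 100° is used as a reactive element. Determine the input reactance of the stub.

tan(βl) = -5.67
For a shorted stub, Z_in = jZ_0·tan(βl)

X_in ≈ -284 Ω (capacitive)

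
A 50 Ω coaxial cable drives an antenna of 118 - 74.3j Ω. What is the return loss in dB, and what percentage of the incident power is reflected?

RL ≈ 5.22 dB; 30.1% of incident power reflected

Γ = (68 − j74.3)/(168 − j74.3), |Γ| = 0.548
RL = −20·log₁₀(0.548) = 5.22 dB
P_refl/P_inc = |Γ|² = 0.301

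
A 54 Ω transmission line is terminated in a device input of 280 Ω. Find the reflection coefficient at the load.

Γ = 0.677

Γ = (Z_L − Z_0)/(Z_L + Z_0) = (280 − 54)/(280 + 54) = 226/334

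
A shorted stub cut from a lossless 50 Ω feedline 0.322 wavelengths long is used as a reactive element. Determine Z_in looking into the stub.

βl = 2π × 0.322 = 116°
tan(βl) = -2.06
For a shorted stub, Z_in = jZ_0·tan(βl)

Z_in ≈ −j103 Ω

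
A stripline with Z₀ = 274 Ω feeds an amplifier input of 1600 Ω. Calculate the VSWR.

VSWR ≈ 5.84

For a purely resistive load, VSWR = R_L/Z_0 or Z_0/R_L (whichever > 1) = 1600/274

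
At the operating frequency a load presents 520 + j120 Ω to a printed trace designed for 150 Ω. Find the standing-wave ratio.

VSWR ≈ 3.67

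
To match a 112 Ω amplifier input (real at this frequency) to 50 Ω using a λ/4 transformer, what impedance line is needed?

Z_qwt ≈ 74.8 Ω

Z_qwt = √(Z_0·R_L) = √(50 × 112) = √5600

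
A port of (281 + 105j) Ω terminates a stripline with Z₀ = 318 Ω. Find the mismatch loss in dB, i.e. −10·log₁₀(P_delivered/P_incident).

mismatch loss ≈ 0.148 dB

Γ = (-37 + j105)/(599 + j105), |Γ| = 0.183
|Γ|² = 0.0335, so P_del/P_inc = 1 − |Γ|² = 0.966
ML = −10·log₁₀(1 − |Γ|²)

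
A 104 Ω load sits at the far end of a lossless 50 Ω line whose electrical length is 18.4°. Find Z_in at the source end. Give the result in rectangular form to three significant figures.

Z_in ≈ 78.1 − j37.4 Ω

tan(βl) = tan(18.4°) = 0.333
Z_in = Z_0·(Z_L + jZ_0·tanβl)/(Z_0 + jZ_L·tanβl)
     = 50·(104 + j16.6)/(50 + j34.6)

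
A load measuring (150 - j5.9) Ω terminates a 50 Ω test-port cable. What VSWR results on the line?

Γ = (Z_L − Z_0)/(Z_L + Z_0) = (100 − j5.9)/(200 − j5.9)
|Γ| = 100/200 = 0.501
VSWR = (1 + |Γ|)/(1 − |Γ|) = 1.5/0.499

VSWR ≈ 3.01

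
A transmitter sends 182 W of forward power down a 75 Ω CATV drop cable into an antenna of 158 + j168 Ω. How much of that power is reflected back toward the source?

P_reflected ≈ 77.4 W

|Γ| = |(83 + j168)/(233 + j168)| = 0.652
|Γ|² = 0.426
P_refl = |Γ|²·P_inc = 77.4 W, P_del = (1 − |Γ|²)·P_inc = 105 W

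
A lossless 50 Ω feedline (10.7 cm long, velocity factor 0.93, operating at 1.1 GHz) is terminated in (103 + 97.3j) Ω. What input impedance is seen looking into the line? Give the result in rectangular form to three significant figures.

Z_in ≈ 24.6 + j47.9 Ω

λ = v/f = 0.93·c / 1.1 GHz = 0.254 m
βl = 2π·l/λ = 2π × 0.422 = 152°
tan(βl) = tan(152°) = -0.535
Z_in = Z_0·(Z_L + jZ_0·tanβl)/(Z_0 + jZ_L·tanβl)
     = 50·(103 + j70.6)/(102 − j55.1)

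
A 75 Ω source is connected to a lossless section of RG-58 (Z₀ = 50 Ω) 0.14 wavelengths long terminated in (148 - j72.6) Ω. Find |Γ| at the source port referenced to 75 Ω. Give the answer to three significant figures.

|Γ| ≈ 0.655

βl = 2π × 0.14 = 50.4°
tan(βl) = 1.21
Z_in = Z_0·(Z_L + jZ_0·tanβl)/(Z_0 + jZ_L·tanβl) = 17.9 − j27.6 Ω
Γ_s = (Z_in − Z_s)/(Z_in + Z_s) = (-57.1 − j27.6)/(92.9 − j27.6), |Γ_s| = 0.655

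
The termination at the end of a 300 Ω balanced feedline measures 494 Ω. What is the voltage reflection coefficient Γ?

Γ = (Z_L − Z_0)/(Z_L + Z_0) = (494 − 300)/(494 + 300) = 194/794

Γ = 0.244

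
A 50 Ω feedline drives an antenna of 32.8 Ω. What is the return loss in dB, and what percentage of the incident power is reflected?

RL ≈ 13.7 dB; 4.32% of incident power reflected

Γ = (32.8 − 50)/(32.8 + 50) = -0.208
RL = −20·log₁₀(0.208) = 13.7 dB
P_refl/P_inc = |Γ|² = 0.0432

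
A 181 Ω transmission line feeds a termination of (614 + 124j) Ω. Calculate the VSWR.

Γ = (Z_L − Z_0)/(Z_L + Z_0) = (433 + j124)/(795 + j124)
|Γ| = 450/805 = 0.56
VSWR = (1 + |Γ|)/(1 − |Γ|) = 1.56/0.44

VSWR ≈ 3.54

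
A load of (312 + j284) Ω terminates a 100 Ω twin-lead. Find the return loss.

RL ≈ 3 dB

Γ = (212 + j284)/(412 + j284), |Γ| = 0.708
RL = −20·log₁₀|Γ| = −20·log₁₀(0.708)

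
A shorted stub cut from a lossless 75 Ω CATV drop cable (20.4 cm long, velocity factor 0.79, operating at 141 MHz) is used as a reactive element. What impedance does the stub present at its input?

Z_in ≈ +j71.7 Ω

λ = v/f = 0.79·c / 141 MHz = 1.68 m
βl = 2π·l/λ = 2π × 0.121 = 43.7°
tan(βl) = 0.955
For a shorted stub, Z_in = jZ_0·tan(βl)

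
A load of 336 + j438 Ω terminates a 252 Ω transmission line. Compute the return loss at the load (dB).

RL ≈ 4.32 dB

Γ = (84 + j438)/(588 + j438), |Γ| = 0.608
RL = −20·log₁₀|Γ| = −20·log₁₀(0.608)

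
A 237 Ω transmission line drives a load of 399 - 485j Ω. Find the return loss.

RL ≈ 3.89 dB

Γ = (162 − j485)/(636 − j485), |Γ| = 0.639
RL = −20·log₁₀|Γ| = −20·log₁₀(0.639)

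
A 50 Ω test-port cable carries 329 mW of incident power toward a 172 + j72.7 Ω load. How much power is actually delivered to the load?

P_delivered ≈ 207 mW

|Γ| = |(122 + j72.7)/(222 + j72.7)| = 0.608
|Γ|² = 0.37
P_refl = |Γ|²·P_inc = 122 mW, P_del = (1 − |Γ|²)·P_inc = 207 mW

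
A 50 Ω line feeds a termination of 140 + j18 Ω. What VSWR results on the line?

Γ = (Z_L − Z_0)/(Z_L + Z_0) = (90 + j18)/(190 + j18)
|Γ| = 91.8/191 = 0.481
VSWR = (1 + |Γ|)/(1 − |Γ|) = 1.48/0.519

VSWR ≈ 2.85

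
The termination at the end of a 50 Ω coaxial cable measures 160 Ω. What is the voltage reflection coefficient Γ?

Γ = 0.524

Γ = (Z_L − Z_0)/(Z_L + Z_0) = (160 − 50)/(160 + 50) = 110/210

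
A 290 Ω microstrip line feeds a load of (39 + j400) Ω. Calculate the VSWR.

VSWR ≈ 21.7

Γ = (Z_L − Z_0)/(Z_L + Z_0) = (-251 + j400)/(329 + j400)
|Γ| = 472/518 = 0.912
VSWR = (1 + |Γ|)/(1 − |Γ|) = 1.91/0.0882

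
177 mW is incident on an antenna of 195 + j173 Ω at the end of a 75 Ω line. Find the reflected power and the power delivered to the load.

|Γ| = |(120 + j173)/(270 + j173)| = 0.657
|Γ|² = 0.431
P_refl = |Γ|²·P_inc = 76.3 mW, P_del = (1 − |Γ|²)·P_inc = 101 mW

P_reflected ≈ 76.3 mW; P_delivered ≈ 101 mW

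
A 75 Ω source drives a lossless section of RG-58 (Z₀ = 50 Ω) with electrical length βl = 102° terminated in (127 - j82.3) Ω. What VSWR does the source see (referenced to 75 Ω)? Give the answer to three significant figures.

tan(βl) = -4.7
Z_in = Z_0·(Z_L + jZ_0·tanβl)/(Z_0 + jZ_L·tanβl) = 15.6 + j19.4 Ω
Γ_s = (Z_in − Z_s)/(Z_in + Z_s) = (-59.4 + j19.4)/(90.6 + j19.4), |Γ_s| = 0.674
VSWR = (1 + |Γ_s|)/(1 − |Γ_s|)

VSWR ≈ 5.14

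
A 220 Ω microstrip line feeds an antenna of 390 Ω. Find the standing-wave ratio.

VSWR ≈ 1.77

For a purely resistive load, VSWR = R_L/Z_0 or Z_0/R_L (whichever > 1) = 390/220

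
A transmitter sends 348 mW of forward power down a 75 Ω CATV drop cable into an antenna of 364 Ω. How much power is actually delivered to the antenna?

Γ = (364 − 75)/(364 + 75) = 0.658
|Γ|² = 0.433
P_refl = |Γ|²·P_inc = 151 mW, P_del = (1 − |Γ|²)·P_inc = 197 mW

P_delivered ≈ 197 mW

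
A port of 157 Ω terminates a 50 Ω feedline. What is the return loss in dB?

RL ≈ 5.73 dB

Γ = (157 − 50)/(157 + 50) = 0.517
RL = −20·log₁₀|Γ| = −20·log₁₀(0.517)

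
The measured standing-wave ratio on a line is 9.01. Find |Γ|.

|Γ| = (S − 1)/(S + 1) = (9.01 − 1)/(9.01 + 1) = 8.01/10

|Γ| ≈ 0.8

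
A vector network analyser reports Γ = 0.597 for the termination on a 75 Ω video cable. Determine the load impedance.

Z_L ≈ 297 Ω

Z_L = Z_0·(1 + Γ)/(1 − Γ) = 75·(1.6)/(0.403)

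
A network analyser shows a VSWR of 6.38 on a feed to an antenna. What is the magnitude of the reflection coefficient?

|Γ| ≈ 0.729

|Γ| = (S − 1)/(S + 1) = (6.38 − 1)/(6.38 + 1) = 5.38/7.38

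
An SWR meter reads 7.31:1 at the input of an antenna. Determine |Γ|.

|Γ| ≈ 0.759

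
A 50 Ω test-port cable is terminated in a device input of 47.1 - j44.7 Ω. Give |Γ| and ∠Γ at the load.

Γ ≈ 0.419 ∠ -69°

Γ = (Z_L − Z_0)/(Z_L + Z_0) = (-2.9 − j44.7)/(97.1 − j44.7)
|Γ| = 44.8/107 = 0.419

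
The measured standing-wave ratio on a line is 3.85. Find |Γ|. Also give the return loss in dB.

|Γ| ≈ 0.588; return loss ≈ 4.62 dB

|Γ| = (S − 1)/(S + 1) = (3.85 − 1)/(3.85 + 1) = 2.85/4.85
RL = −20·log₁₀|Γ| = −20·log₁₀(0.588)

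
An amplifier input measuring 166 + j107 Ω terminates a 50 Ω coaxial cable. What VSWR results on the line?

Γ = (Z_L − Z_0)/(Z_L + Z_0) = (116 + j107)/(216 + j107)
|Γ| = 158/241 = 0.655
VSWR = (1 + |Γ|)/(1 − |Γ|) = 1.65/0.345

VSWR ≈ 4.79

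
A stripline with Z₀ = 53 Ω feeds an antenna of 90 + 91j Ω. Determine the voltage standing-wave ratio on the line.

Γ = (Z_L − Z_0)/(Z_L + Z_0) = (37 + j91)/(143 + j91)
|Γ| = 98.2/169 = 0.58
VSWR = (1 + |Γ|)/(1 − |Γ|) = 1.58/0.42

VSWR ≈ 3.76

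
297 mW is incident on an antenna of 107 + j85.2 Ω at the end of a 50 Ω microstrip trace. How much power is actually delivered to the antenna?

|Γ| = |(57 + j85.2)/(157 + j85.2)| = 0.574
|Γ|² = 0.329
P_refl = |Γ|²·P_inc = 97.8 mW, P_del = (1 − |Γ|²)·P_inc = 199 mW

P_delivered ≈ 199 mW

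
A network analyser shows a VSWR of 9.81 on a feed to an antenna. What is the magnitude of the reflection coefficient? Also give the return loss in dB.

|Γ| = (S − 1)/(S + 1) = (9.81 − 1)/(9.81 + 1) = 8.81/10.8
RL = −20·log₁₀|Γ| = −20·log₁₀(0.815)

|Γ| ≈ 0.815; return loss ≈ 1.78 dB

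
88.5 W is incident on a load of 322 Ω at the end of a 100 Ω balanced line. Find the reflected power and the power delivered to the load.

Γ = (322 − 100)/(322 + 100) = 0.526
|Γ|² = 0.277
P_refl = |Γ|²·P_inc = 24.5 W, P_del = (1 − |Γ|²)·P_inc = 64 W

P_reflected ≈ 24.5 W; P_delivered ≈ 64 W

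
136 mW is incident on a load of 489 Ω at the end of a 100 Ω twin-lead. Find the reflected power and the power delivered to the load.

P_reflected ≈ 59.3 mW; P_delivered ≈ 76.7 mW

Γ = (489 − 100)/(489 + 100) = 0.66
|Γ|² = 0.436
P_refl = |Γ|²·P_inc = 59.3 mW, P_del = (1 − |Γ|²)·P_inc = 76.7 mW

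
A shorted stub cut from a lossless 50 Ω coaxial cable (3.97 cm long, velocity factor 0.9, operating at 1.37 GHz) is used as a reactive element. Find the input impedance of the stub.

λ = v/f = 0.9·c / 1.37 GHz = 0.197 m
βl = 2π·l/λ = 2π × 0.201 = 72.5°
tan(βl) = 3.18
For a shorted stub, Z_in = jZ_0·tan(βl)

Z_in ≈ +j159 Ω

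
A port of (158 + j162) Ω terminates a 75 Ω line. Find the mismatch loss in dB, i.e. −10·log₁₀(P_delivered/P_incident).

mismatch loss ≈ 2.3 dB

Γ = (83 + j162)/(233 + j162), |Γ| = 0.641
|Γ|² = 0.411, so P_del/P_inc = 1 − |Γ|² = 0.589
ML = −10·log₁₀(1 − |Γ|²)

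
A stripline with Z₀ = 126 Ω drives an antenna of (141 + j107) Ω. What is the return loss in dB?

RL ≈ 8.5 dB

Γ = (15 + j107)/(267 + j107), |Γ| = 0.376
RL = −20·log₁₀|Γ| = −20·log₁₀(0.376)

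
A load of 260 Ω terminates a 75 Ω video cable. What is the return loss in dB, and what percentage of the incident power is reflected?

RL ≈ 5.16 dB; 30.5% of incident power reflected

Γ = (260 − 75)/(260 + 75) = 0.552
RL = −20·log₁₀(0.552) = 5.16 dB
P_refl/P_inc = |Γ|² = 0.305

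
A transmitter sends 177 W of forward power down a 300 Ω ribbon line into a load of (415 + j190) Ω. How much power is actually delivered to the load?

|Γ| = |(115 + j190)/(715 + j190)| = 0.3
|Γ|² = 0.0901
P_refl = |Γ|²·P_inc = 16 W, P_del = (1 − |Γ|²)·P_inc = 161 W

P_delivered ≈ 161 W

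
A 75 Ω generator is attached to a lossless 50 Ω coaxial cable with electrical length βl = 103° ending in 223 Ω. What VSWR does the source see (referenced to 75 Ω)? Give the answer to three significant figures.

VSWR ≈ 6.51

tan(βl) = -4.33
Z_in = Z_0·(Z_L + jZ_0·tanβl)/(Z_0 + jZ_L·tanβl) = 11.8 + j10.9 Ω
Γ_s = (Z_in − Z_s)/(Z_in + Z_s) = (-63.2 + j10.9)/(86.8 + j10.9), |Γ_s| = 0.734
VSWR = (1 + |Γ_s|)/(1 − |Γ_s|)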